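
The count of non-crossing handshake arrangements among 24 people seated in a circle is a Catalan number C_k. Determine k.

Non-crossing handshake pairings of 2n people are counted by C_n; 24 people gives n = 12.

12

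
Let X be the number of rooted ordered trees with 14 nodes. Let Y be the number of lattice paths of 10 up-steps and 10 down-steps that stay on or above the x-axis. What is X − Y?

726104

A rooted plane tree on 14 nodes has 13 edges, and such trees are counted by C_13. So X = C_13 = 742900.
A Dyck path with 10 up-steps and 10 down-steps has semilength 10, so there are C_10 of them. So Y = C_10 = 16796.
X − Y = 742900 − 16796 = 726104.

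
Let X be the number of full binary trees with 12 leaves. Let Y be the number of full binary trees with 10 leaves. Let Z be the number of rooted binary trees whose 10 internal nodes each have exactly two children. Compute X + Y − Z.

46852

Full binary trees with 12 leaves have 12−1 = 11 internal nodes, so there are C_11 of them. So X = C_11 = 58786.
A full binary tree with L leaves has L−1 internal nodes and is counted by C_{L−1}; L = 10 gives C_9. So Y = C_9 = 4862.
Full binary trees with n internal nodes are counted by C_n; here n = 10. So Z = C_10 = 16796.
X + Y − Z = 58786 + 4862 − 16796 = 46852.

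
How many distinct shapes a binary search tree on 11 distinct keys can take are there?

Binary trees (left/right distinguished) on n nodes are counted by C_n; here n = 11.
C_11 = C_10 · 2(2·10+1)/(10+2) = 16796 · 42/12 = 58786.

58786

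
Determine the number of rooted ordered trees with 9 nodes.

A rooted plane tree on 9 nodes has 8 edges, and such trees are counted by C_8.
C_8 = C_7 · 2(2·7+1)/(7+2) = 429 · 30/9 = 1430.

1430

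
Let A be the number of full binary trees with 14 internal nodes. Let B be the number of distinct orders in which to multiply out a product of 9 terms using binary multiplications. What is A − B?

2673010

The number of full binary trees on 14 internal nodes is the Catalan number C_14. So A = C_14 = 2674440.
Bracketing 9 factors into binary products is counted by C_{9−1} = C_8. So B = C_8 = 1430.
A − B = 2674440 − 1430 = 2673010.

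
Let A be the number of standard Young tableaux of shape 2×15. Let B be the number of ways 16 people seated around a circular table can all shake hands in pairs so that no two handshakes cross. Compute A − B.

9693415

By the hook-length formula (or a Dyck-path bijection), SYT of shape 2×15 number C_15. So A = C_15 = 9694845.
With 16 = 2·8 people, non-crossing handshake pairings are non-crossing perfect matchings on a circle, counted by C_8. So B = C_8 = 1430.
A − B = 9694845 − 1430 = 9693415.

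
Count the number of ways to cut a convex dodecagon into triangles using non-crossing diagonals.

Triangulations of a convex m-gon are counted by C_{m−2}; with m = 12 this is C_10.
C_10 = C(20,10)/11 = 184756/11 = 16796.

16796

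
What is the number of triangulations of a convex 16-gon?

The number of triangulations of a 16-gon is the Catalan number C_14 (index = sides − 2).
C_14 = C_13 · 2(2·13+1)/(13+2) = 742900 · 54/15 = 2674440.

2674440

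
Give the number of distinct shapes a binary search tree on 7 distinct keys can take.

429

There are C_n binary search tree shapes on n keys; with n = 7 that is C_7.
C_7 = 429.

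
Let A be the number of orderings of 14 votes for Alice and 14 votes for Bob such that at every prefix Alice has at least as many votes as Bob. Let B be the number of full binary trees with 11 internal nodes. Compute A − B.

Ballot sequences with n votes each where one side never trails are Dyck words, counted by C_n; here n = 14. So A = C_14 = 2674440.
Full binary trees with n internal nodes are counted by C_n; here n = 11. So B = C_11 = 58786.
A − B = 2674440 − 58786 = 2615654.

2615654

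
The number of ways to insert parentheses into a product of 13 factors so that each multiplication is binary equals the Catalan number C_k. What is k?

12

Parenthesizations of m factors correspond to full binary trees with m leaves, counted by C_{m−1}; m = 13 gives C_12.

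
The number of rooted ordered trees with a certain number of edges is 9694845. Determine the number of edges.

Rooted ordered trees with n edges are counted by C_n; 9694845 = C_15.

15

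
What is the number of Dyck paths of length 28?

Paths of 14 up- and 14 down-steps that never dip below the axis are Dyck paths; their count is C_14.
C_14 = 2674440.

2674440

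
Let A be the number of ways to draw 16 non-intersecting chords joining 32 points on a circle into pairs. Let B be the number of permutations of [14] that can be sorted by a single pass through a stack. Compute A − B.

Non-crossing perfect matchings of 2n points on a circle are counted by C_n; with 32 points, n = 16. So A = C_16 = 35357670.
Stack-sortable permutations are exactly the 231-avoiding ones, counted by C_n; here n = 14. So B = C_14 = 2674440.
A − B = 35357670 − 2674440 = 32683230.

32683230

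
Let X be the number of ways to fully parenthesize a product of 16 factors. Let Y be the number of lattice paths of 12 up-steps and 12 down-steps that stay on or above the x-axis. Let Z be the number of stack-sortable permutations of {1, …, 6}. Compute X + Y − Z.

9902725

Parenthesizations of m factors correspond to full binary trees with m leaves, counted by C_{m−1}; m = 16 gives C_15. So X = C_15 = 9694845.
Dyck paths of semilength n (length 2n) are counted by C_n; here n = 12. So Y = C_12 = 208012.
Stack-sortable permutations are exactly the 231-avoiding ones, counted by C_n; here n = 6. So Z = C_6 = 132.
X + Y − Z = 9694845 + 208012 − 132 = 9902725.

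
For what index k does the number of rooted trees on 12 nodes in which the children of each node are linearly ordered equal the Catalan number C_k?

11

Rooted ordered (plane) trees on m nodes have m−1 edges and are counted by C_{m−1}; m = 12 gives C_11.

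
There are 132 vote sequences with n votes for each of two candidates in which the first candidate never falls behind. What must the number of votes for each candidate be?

Such ballot sequences with n votes each are counted by C_n; 132 = C_6.

6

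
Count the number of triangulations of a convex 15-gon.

The number of triangulations of a 15-gon is the Catalan number C_13 (index = sides − 2).
C_13 = C(26,13)/14 = 10400600/14 = 742900.

742900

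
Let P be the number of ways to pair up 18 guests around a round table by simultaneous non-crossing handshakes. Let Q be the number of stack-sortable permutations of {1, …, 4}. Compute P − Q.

With 18 = 2·9 people, non-crossing handshake pairings are non-crossing perfect matchings on a circle, counted by C_9. So P = C_9 = 4862.
By Knuth's characterisation, the stack-sortable permutations of length 4 are the 231-avoiders, numbering C_4. So Q = C_4 = 14.
P − Q = 4862 − 14 = 4848.

4848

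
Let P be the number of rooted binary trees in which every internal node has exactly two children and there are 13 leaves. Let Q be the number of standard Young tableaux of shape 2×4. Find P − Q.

A full binary tree with L leaves has L−1 internal nodes and is counted by C_{L−1}; L = 13 gives C_12. So P = C_12 = 208012.
By the hook-length formula (or a Dyck-path bijection), SYT of shape 2×4 number C_4. So Q = C_4 = 14.
P − Q = 208012 − 14 = 207998.

207998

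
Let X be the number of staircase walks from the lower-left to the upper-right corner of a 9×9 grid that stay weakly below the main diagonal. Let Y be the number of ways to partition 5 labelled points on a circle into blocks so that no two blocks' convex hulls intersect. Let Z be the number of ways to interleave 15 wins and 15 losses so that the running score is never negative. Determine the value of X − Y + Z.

9699665

Monotone paths in an n×n grid that stay weakly below the diagonal are counted by C_n; here n = 9. So X = C_9 = 4862.
Non-crossing partitions of an n-element set are counted by C_n; here n = 5. So Y = C_5 = 42.
Ballot sequences with n votes each where one side never trails are Dyck words, counted by C_n; here n = 15. So Z = C_15 = 9694845.
X − Y + Z = 4862 − 42 + 9694845 = 9699665.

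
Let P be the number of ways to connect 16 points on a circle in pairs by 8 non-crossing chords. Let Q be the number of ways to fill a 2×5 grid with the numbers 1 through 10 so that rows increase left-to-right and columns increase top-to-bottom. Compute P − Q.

Non-crossing perfect matchings of 2n points on a circle are counted by C_n; with 16 points, n = 8. So P = C_8 = 1430.
By the hook-length formula (or a Dyck-path bijection), SYT of shape 2×5 number C_5. So Q = C_5 = 42.
P − Q = 1430 − 42 = 1388.

1388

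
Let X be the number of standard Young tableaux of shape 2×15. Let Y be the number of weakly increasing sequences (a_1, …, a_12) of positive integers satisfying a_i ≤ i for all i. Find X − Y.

Standard Young tableaux of shape 2×n are counted by C_n; here n = 15. So X = C_15 = 9694845.
Weakly increasing sequences with a_i ≤ i biject with Dyck paths of semilength 12, so there are C_12. So Y = C_12 = 208012.
X − Y = 9694845 − 208012 = 9486833.

9486833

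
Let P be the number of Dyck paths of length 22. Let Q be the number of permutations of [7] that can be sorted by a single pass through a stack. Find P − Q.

Dyck paths of semilength n (length 2n) are counted by C_n; here n = 11. So P = C_11 = 58786.
By Knuth's characterisation, the stack-sortable permutations of length 7 are the 231-avoiders, numbering C_7. So Q = C_7 = 429.
P − Q = 58786 − 429 = 58357.

58357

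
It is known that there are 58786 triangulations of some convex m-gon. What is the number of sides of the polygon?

13

Triangulations of a convex m-gon are counted by C_{m−2}, and C_11 = 58786.
So m − 2 = 11, giving m = 13 sides.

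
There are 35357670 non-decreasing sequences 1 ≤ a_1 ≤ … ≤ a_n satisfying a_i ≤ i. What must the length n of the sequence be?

Such sub-staircase sequences of length n are counted by C_n, and C_16 = 35357670.

16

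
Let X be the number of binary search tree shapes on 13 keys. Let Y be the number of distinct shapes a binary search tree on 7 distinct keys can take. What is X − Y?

742471

Binary trees (left/right distinguished) on n nodes are counted by C_n; here n = 13. So X = C_13 = 742900.
There are C_n binary search tree shapes on n keys; with n = 7 that is C_7. So Y = C_7 = 429.
X − Y = 742900 − 429 = 742471.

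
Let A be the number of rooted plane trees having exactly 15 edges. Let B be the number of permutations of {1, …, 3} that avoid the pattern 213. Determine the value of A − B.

Rooted ordered trees with n edges are counted by C_n; here n = 15. So A = C_15 = 9694845.
Permutations of [n] avoiding any single length-3 pattern are counted by C_n; here n = 3. So B = C_3 = 5.
A − B = 9694845 − 5 = 9694840.

9694840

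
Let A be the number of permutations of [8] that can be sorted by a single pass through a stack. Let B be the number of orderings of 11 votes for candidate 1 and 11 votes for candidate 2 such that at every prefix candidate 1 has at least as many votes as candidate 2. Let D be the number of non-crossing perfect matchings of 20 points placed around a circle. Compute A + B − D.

43420

By Knuth's characterisation, the stack-sortable permutations of length 8 are the 231-avoiders, numbering C_8. So A = C_8 = 1430.
Reading a vote for the leader as '(' and for the other as ')' turns such a sequence into a balanced string of 11 pairs, so the count is C_11. So B = C_11 = 58786.
Pairing 20 circle points by 10 non-crossing chords gives C_10 matchings. So D = C_10 = 16796.
A + B − D = 1430 + 58786 − 16796 = 43420.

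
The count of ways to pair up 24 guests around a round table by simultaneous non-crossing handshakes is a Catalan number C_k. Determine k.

Non-crossing handshake pairings of 2n people are counted by C_n; 24 people gives n = 12.

12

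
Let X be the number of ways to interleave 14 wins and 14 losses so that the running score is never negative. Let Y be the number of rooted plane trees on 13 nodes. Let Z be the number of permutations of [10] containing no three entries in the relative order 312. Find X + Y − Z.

Ballot sequences with n votes each where one side never trails are Dyck words, counted by C_n; here n = 14. So X = C_14 = 2674440.
Rooted ordered (plane) trees on m nodes have m−1 edges and are counted by C_{m−1}; m = 13 gives C_12. So Y = C_12 = 208012.
Permutations of [n] avoiding any single length-3 pattern are counted by C_n; here n = 10. So Z = C_10 = 16796.
X + Y − Z = 2674440 + 208012 − 16796 = 2865656.

2865656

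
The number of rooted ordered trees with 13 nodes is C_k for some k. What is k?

A rooted plane tree on 13 nodes has 12 edges, and such trees are counted by C_12.

12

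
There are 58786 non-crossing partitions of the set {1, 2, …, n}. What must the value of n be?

Non-crossing partitions of [n] are counted by C_n, and C_11 = 58786.

11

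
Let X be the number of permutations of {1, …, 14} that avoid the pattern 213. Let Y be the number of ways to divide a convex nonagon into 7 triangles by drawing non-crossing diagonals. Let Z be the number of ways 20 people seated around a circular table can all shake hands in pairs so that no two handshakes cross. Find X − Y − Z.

Permutations of [n] avoiding any single length-3 pattern are counted by C_n; here n = 14. So X = C_14 = 2674440.
A convex 9-gon is triangulated into 7 triangles, and the number of such triangulations is the Catalan number C_{9−2} = C_7. So Y = C_7 = 429.
Non-crossing handshake pairings of 2n people are counted by C_n; 20 people gives n = 10. So Z = C_10 = 16796.
X − Y − Z = 2674440 − 429 − 16796 = 2657215.

2657215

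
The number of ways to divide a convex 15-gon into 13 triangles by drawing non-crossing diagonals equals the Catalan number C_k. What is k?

13

Triangulations of a convex m-gon are counted by C_{m−2}; with m = 15 this is C_13.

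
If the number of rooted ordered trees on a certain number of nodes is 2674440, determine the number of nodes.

Rooted ordered trees on m nodes are counted by C_{m−1}. Since C_14 = 2674440, the index is 14.
So the index is 14, and the number of nodes is 14 + 1 = 15.

15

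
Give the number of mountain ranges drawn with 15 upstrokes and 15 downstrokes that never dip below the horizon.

9694845

A Dyck path with 15 up-steps and 15 down-steps has semilength 15, so there are C_15 of them.
C_15 = C_14 · 2(2·14+1)/(14+2) = 2674440 · 58/16 = 9694845.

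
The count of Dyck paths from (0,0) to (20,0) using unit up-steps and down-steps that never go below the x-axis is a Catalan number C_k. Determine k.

10

A Dyck path with 10 up-steps and 10 down-steps has semilength 10, so there are C_10 of them.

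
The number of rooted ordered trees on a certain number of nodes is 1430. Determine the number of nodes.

Rooted ordered trees on m nodes are counted by C_{m−1}, and C_8 = 1430.
So the index is 8, and the number of nodes is 8 + 1 = 9.

9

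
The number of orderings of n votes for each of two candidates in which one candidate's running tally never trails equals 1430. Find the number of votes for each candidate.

8

Such ballot sequences with n votes each are counted by C_n. Since C_8 = 1430, the index is 8.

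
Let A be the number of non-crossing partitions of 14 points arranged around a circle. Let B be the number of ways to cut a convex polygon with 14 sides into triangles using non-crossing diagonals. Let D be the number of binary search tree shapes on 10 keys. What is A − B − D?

Non-crossing partitions of an n-element set are counted by C_n; here n = 14. So A = C_14 = 2674440.
A convex 14-gon is triangulated into 12 triangles, and the number of such triangulations is the Catalan number C_{14−2} = C_12. So B = C_12 = 208012.
There are C_n binary search tree shapes on n keys; with n = 10 that is C_10. So D = C_10 = 16796.
A − B − D = 2674440 − 208012 − 16796 = 2449632.

2449632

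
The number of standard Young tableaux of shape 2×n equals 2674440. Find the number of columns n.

Standard Young tableaux of shape 2×n are counted by C_n, and C_14 = 2674440.

14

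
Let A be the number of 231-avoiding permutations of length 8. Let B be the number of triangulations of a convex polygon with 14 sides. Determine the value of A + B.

For any fixed pattern of length 3, the pattern-avoiding permutations of [8] number C_8. So A = C_8 = 1430.
The number of triangulations of a 14-gon is the Catalan number C_12 (index = sides − 2). So B = C_12 = 208012.
A + B = 1430 + 208012 = 209442.

209442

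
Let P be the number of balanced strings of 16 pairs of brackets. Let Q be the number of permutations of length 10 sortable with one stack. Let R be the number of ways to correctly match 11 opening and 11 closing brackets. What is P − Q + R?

35399660

A balanced arrangement of 16 bracket pairs is a Dyck word of semilength 16, so the count is C_16. So P = C_16 = 35357670.
By Knuth's characterisation, the stack-sortable permutations of length 10 are the 231-avoiders, numbering C_10. So Q = C_10 = 16796.
Balanced strings of n pairs of brackets are counted by C_n; here n = 11. So R = C_11 = 58786.
P − Q + R = 35357670 − 16796 + 58786 = 35399660.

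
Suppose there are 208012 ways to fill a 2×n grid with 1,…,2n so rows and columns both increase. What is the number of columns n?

Standard Young tableaux of shape 2×n are counted by C_n; 208012 = C_12.

12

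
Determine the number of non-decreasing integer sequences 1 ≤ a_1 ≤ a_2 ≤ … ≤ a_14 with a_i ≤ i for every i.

Such sub-staircase sequences of length n are counted by C_n; here n = 14.
C_14 = C(28,14)/15 = 40116600/15 = 2674440.

2674440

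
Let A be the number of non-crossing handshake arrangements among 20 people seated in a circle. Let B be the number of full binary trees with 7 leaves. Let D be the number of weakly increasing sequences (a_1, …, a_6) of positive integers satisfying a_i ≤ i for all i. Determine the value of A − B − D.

16532

Non-crossing handshake pairings of 2n people are counted by C_n; 20 people gives n = 10. So A = C_10 = 16796.
A full binary tree with L leaves has L−1 internal nodes and is counted by C_{L−1}; L = 7 gives C_6. So B = C_6 = 132.
Weakly increasing sequences with a_i ≤ i biject with Dyck paths of semilength 6, so there are C_6. So D = C_6 = 132.
A − B − D = 16796 − 132 − 132 = 16532.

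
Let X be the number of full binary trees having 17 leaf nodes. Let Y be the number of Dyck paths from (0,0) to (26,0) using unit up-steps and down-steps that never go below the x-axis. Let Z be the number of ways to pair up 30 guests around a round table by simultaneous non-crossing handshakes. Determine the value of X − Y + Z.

44309615

Full binary trees with 17 leaves have 17−1 = 16 internal nodes, so there are C_16 of them. So X = C_16 = 35357670.
A Dyck path with 13 up-steps and 13 down-steps has semilength 13, so there are C_13 of them. So Y = C_13 = 742900.
With 30 = 2·15 people, non-crossing handshake pairings are non-crossing perfect matchings on a circle, counted by C_15. So Z = C_15 = 9694845.
X − Y + Z = 35357670 − 742900 + 9694845 = 44309615.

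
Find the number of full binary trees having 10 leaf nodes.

4862

Full binary trees with 10 leaves have 10−1 = 9 internal nodes, so there are C_9 of them.
C_9 = 4862.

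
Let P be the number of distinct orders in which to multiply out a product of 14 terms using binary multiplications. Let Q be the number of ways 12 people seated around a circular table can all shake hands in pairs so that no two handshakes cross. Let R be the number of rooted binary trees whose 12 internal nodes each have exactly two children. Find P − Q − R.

534756

Ways to associate a product of 14 factors correspond to binary trees on 14 leaves, so the count is C_13. So P = C_13 = 742900.
With 12 = 2·6 people, non-crossing handshake pairings are non-crossing perfect matchings on a circle, counted by C_6. So Q = C_6 = 132.
Full binary trees with n internal nodes are counted by C_n; here n = 12. So R = C_12 = 208012.
P − Q − R = 742900 − 132 − 208012 = 534756.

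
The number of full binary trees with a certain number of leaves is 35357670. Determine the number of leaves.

Full binary trees with L leaves are counted by C_{L−1}. Since C_16 = 35357670, the index is 16.
So the index is 16, and the number of leaves is 16 + 1 = 17.

17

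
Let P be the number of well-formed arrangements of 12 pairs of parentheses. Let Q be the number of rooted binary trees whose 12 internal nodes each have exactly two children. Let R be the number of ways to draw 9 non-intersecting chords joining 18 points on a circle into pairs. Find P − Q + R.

Balanced strings of n pairs of brackets are counted by C_n; here n = 12. So P = C_12 = 208012.
Full binary trees with n internal nodes are counted by C_n; here n = 12. So Q = C_12 = 208012.
Non-crossing perfect matchings of 2n points on a circle are counted by C_n; with 18 points, n = 9. So R = C_9 = 4862.
P − Q + R = 208012 − 208012 + 4862 = 4862.

4862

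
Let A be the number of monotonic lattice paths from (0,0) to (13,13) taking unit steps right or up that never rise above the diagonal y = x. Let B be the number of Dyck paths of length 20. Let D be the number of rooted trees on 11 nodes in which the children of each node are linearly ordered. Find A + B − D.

742900

Sub-diagonal monotone paths from (0,0) to (13,13) biject with Dyck paths of semilength 13, giving C_13. So A = C_13 = 742900.
Paths of 10 up- and 10 down-steps that never dip below the axis are Dyck paths; their count is C_10. So B = C_10 = 16796.
Rooted ordered (plane) trees on m nodes have m−1 edges and are counted by C_{m−1}; m = 11 gives C_10. So D = C_10 = 16796.
A + B − D = 742900 + 16796 − 16796 = 742900.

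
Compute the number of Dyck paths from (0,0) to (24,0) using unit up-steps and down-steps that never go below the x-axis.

208012

Dyck paths of semilength n (length 2n) are counted by C_n; here n = 12.
C_12 = C_11 · 2(2·11+1)/(11+2) = 58786 · 46/13 = 208012.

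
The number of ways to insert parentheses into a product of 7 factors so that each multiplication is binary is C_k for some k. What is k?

6

Bracketing 7 factors into binary products is counted by C_{7−1} = C_6.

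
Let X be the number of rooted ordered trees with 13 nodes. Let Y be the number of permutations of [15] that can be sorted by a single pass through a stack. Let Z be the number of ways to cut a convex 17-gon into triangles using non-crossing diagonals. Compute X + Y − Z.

Rooted ordered (plane) trees on m nodes have m−1 edges and are counted by C_{m−1}; m = 13 gives C_12. So X = C_12 = 208012.
By Knuth's characterisation, the stack-sortable permutations of length 15 are the 231-avoiders, numbering C_15. So Y = C_15 = 9694845.
A convex 17-gon is triangulated into 15 triangles, and the number of such triangulations is the Catalan number C_{17−2} = C_15. So Z = C_15 = 9694845.
X + Y − Z = 208012 + 9694845 − 9694845 = 208012.

208012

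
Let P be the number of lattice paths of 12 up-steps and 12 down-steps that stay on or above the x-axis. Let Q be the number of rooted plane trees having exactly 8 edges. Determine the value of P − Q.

Paths of 12 up- and 12 down-steps that never dip below the axis are Dyck paths; their count is C_12. So P = C_12 = 208012.
Rooted ordered trees with n edges are counted by C_n; here n = 8. So Q = C_8 = 1430.
P − Q = 208012 − 1430 = 206582.

206582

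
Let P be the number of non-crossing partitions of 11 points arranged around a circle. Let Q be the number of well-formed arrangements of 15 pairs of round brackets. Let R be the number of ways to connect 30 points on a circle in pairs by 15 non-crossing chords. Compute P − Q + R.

58786

The non-crossing partitions of [11] form a lattice of size C_11. So P = C_11 = 58786.
With 15 pairs the number of balanced bracket strings is the Catalan number C_15. So Q = C_15 = 9694845.
Non-crossing perfect matchings of 2n points on a circle are counted by C_n; with 30 points, n = 15. So R = C_15 = 9694845.
P − Q + R = 58786 − 9694845 + 9694845 = 58786.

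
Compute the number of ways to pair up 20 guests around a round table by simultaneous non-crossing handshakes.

16796

Non-crossing handshake pairings of 2n people are counted by C_n; 20 people gives n = 10.
C_10 = C(20,10)/11 = 184756/11 = 16796.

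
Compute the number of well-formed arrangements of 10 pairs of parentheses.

16796

A balanced arrangement of 10 bracket pairs is a Dyck word of semilength 10, so the count is C_10.
C_10 = C(20,10)/11 = 184756/11 = 16796.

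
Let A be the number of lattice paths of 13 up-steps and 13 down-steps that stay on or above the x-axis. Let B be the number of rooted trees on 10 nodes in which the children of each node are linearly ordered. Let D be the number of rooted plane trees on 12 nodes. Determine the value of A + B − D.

Paths of 13 up- and 13 down-steps that never dip below the axis are Dyck paths; their count is C_13. So A = C_13 = 742900.
A rooted plane tree on 10 nodes has 9 edges, and such trees are counted by C_9. So B = C_9 = 4862.
Rooted ordered (plane) trees on m nodes have m−1 edges and are counted by C_{m−1}; m = 12 gives C_11. So D = C_11 = 58786.
A + B − D = 742900 + 4862 − 58786 = 688976.

688976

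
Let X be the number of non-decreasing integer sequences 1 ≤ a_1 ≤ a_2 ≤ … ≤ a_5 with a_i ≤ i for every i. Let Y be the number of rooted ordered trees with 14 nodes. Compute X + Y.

Such sub-staircase sequences of length n are counted by C_n; here n = 5. So X = C_5 = 42.
A rooted plane tree on 14 nodes has 13 edges, and such trees are counted by C_13. So Y = C_13 = 742900.
X + Y = 42 + 742900 = 742942.

742942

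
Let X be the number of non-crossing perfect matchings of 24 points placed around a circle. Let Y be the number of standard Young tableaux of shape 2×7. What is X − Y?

207583

Non-crossing perfect matchings of 2n points on a circle are counted by C_n; with 24 points, n = 12. So X = C_12 = 208012.
Standard Young tableaux of shape 2×n are counted by C_n; here n = 7. So Y = C_7 = 429.
X − Y = 208012 − 429 = 207583.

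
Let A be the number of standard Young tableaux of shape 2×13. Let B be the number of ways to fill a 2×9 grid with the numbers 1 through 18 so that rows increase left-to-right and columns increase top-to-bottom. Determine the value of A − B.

Standard Young tableaux of shape 2×n are counted by C_n; here n = 13. So A = C_13 = 742900.
By the hook-length formula (or a Dyck-path bijection), SYT of shape 2×9 number C_9. So B = C_9 = 4862.
A − B = 742900 − 4862 = 738038.

738038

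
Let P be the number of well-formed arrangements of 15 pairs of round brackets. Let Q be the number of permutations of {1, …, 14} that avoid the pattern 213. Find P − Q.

With 15 pairs the number of balanced bracket strings is the Catalan number C_15. So P = C_15 = 9694845.
For any fixed pattern of length 3, the pattern-avoiding permutations of [14] number C_14. So Q = C_14 = 2674440.
P − Q = 9694845 − 2674440 = 7020405.

7020405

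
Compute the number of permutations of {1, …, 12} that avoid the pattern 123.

208012

For any fixed pattern of length 3, the pattern-avoiding permutations of [12] number C_12.
C_12 = C_11 · 2(2·11+1)/(11+2) = 58786 · 46/13 = 208012.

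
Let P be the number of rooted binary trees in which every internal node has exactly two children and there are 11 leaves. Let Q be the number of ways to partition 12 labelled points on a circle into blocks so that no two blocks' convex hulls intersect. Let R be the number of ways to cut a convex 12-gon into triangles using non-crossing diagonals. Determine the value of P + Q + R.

A full binary tree with L leaves has L−1 internal nodes and is counted by C_{L−1}; L = 11 gives C_10. So P = C_10 = 16796.
The non-crossing partitions of [12] form a lattice of size C_12. So Q = C_12 = 208012.
A convex 12-gon is triangulated into 10 triangles, and the number of such triangulations is the Catalan number C_{12−2} = C_10. So R = C_10 = 16796.
P + Q + R = 16796 + 208012 + 16796 = 241604.

241604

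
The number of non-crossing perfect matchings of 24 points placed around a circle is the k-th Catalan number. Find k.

12

Non-crossing perfect matchings of 2n points on a circle are counted by C_n; with 24 points, n = 12.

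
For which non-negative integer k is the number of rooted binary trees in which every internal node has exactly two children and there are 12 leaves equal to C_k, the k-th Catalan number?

Full binary trees with 12 leaves have 12−1 = 11 internal nodes, so there are C_11 of them.

11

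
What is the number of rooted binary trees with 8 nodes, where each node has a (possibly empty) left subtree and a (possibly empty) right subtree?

Binary trees (left/right distinguished) on n nodes are counted by C_n; here n = 8.
C_8 = 1430.

1430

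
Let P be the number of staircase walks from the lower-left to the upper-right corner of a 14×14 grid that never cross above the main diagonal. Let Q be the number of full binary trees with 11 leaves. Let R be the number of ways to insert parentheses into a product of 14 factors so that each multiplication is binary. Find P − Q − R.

Monotone paths in an n×n grid that stay weakly below the diagonal are counted by C_n; here n = 14. So P = C_14 = 2674440.
Full binary trees with 11 leaves have 11−1 = 10 internal nodes, so there are C_10 of them. So Q = C_10 = 16796.
Parenthesizations of m factors correspond to full binary trees with m leaves, counted by C_{m−1}; m = 14 gives C_13. So R = C_13 = 742900.
P − Q − R = 2674440 − 16796 − 742900 = 1914744.

1914744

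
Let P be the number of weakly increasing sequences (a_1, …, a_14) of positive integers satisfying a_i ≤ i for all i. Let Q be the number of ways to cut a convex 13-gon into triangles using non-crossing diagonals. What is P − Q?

2615654

Weakly increasing sequences with a_i ≤ i biject with Dyck paths of semilength 14, so there are C_14. So P = C_14 = 2674440.
A convex 13-gon is triangulated into 11 triangles, and the number of such triangulations is the Catalan number C_{13−2} = C_11. So Q = C_11 = 58786.
P − Q = 2674440 − 58786 = 2615654.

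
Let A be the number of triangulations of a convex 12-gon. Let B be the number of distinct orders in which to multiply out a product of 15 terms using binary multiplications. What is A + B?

2691236

The number of triangulations of a 12-gon is the Catalan number C_10 (index = sides − 2). So A = C_10 = 16796.
Parenthesizations of m factors correspond to full binary trees with m leaves, counted by C_{m−1}; m = 15 gives C_14. So B = C_14 = 2674440.
A + B = 16796 + 2674440 = 2691236.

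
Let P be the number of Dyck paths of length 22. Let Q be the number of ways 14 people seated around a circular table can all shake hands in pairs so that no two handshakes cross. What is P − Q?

Dyck paths of semilength n (length 2n) are counted by C_n; here n = 11. So P = C_11 = 58786.
With 14 = 2·7 people, non-crossing handshake pairings are non-crossing perfect matchings on a circle, counted by C_7. So Q = C_7 = 429.
P − Q = 58786 − 429 = 58357.

58357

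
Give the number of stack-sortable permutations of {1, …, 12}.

By Knuth's characterisation, the stack-sortable permutations of length 12 are the 231-avoiders, numbering C_12.
C_12 = C(24,12)/13 = 2704156/13 = 208012.

208012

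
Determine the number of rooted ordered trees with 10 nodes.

4862

Rooted ordered (plane) trees on m nodes have m−1 edges and are counted by C_{m−1}; m = 10 gives C_9.
C_9 = C(18,9)/10 = 48620/10 = 4862.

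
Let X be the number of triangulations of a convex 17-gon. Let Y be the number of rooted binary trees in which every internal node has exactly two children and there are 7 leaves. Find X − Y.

9694713

The number of triangulations of a 17-gon is the Catalan number C_15 (index = sides − 2). So X = C_15 = 9694845.
A full binary tree with L leaves has L−1 internal nodes and is counted by C_{L−1}; L = 7 gives C_6. So Y = C_6 = 132.
X − Y = 9694845 − 132 = 9694713.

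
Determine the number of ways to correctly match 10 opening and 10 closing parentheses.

16796

A balanced arrangement of 10 bracket pairs is a Dyck word of semilength 10, so the count is C_10.
C_10 = C_9 · 2(2·9+1)/(9+2) = 4862 · 38/11 = 16796.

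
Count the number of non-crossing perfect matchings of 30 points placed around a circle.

Non-crossing perfect matchings of 2n points on a circle are counted by C_n; with 30 points, n = 15.
C_15 = C(30,15)/16 = 155117520/16 = 9694845.

9694845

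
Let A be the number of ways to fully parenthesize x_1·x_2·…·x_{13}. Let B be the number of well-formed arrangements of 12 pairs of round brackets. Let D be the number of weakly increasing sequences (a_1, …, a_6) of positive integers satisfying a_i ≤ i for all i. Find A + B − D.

415892

Ways to associate a product of 13 factors correspond to binary trees on 13 leaves, so the count is C_12. So A = C_12 = 208012.
Balanced strings of n pairs of brackets are counted by C_n; here n = 12. So B = C_12 = 208012.
Such sub-staircase sequences of length n are counted by C_n; here n = 6. So D = C_6 = 132.
A + B − D = 208012 + 208012 − 132 = 415892.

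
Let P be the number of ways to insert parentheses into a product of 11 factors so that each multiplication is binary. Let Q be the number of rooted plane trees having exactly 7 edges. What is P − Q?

Bracketing 11 factors into binary products is counted by C_{11−1} = C_10. So P = C_10 = 16796.
A rooted plane tree with 7 edges has 8 nodes, and the count is C_7. So Q = C_7 = 429.
P − Q = 16796 − 429 = 16367.

16367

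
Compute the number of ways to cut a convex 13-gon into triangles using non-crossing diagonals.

Triangulations of a convex m-gon are counted by C_{m−2}; with m = 13 this is C_11.
C_11 = C(22,11)/12 = 705432/12 = 58786.

58786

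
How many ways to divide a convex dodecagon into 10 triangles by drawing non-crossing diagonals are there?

Triangulations of a convex m-gon are counted by C_{m−2}; with m = 12 this is C_10.
C_10 = 16796.

16796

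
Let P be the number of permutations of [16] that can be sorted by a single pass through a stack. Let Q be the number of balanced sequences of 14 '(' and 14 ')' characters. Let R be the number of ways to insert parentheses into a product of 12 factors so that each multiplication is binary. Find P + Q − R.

37973324

Stack-sortable permutations are exactly the 231-avoiding ones, counted by C_n; here n = 16. So P = C_16 = 35357670.
With 14 pairs the number of balanced bracket strings is the Catalan number C_14. So Q = C_14 = 2674440.
Bracketing 12 factors into binary products is counted by C_{12−1} = C_11. So R = C_11 = 58786.
P + Q − R = 35357670 + 2674440 − 58786 = 37973324.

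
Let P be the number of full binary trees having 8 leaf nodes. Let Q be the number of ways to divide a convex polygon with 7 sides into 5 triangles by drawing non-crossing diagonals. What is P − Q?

387

A full binary tree with L leaves has L−1 internal nodes and is counted by C_{L−1}; L = 8 gives C_7. So P = C_7 = 429.
A convex 7-gon is triangulated into 5 triangles, and the number of such triangulations is the Catalan number C_{7−2} = C_5. So Q = C_5 = 42.
P − Q = 429 − 42 = 387.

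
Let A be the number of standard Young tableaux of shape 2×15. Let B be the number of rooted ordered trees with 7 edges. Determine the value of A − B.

9694416

Standard Young tableaux of shape 2×n are counted by C_n; here n = 15. So A = C_15 = 9694845.
Rooted ordered trees with n edges are counted by C_n; here n = 7. So B = C_7 = 429.
A − B = 9694845 − 429 = 9694416.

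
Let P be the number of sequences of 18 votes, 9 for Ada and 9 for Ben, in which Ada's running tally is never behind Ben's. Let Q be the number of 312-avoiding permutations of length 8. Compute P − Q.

Ballot sequences with n votes each where one side never trails are Dyck words, counted by C_n; here n = 9. So P = C_9 = 4862.
Permutations of [n] avoiding any single length-3 pattern are counted by C_n; here n = 8. So Q = C_8 = 1430.
P − Q = 4862 − 1430 = 3432.

3432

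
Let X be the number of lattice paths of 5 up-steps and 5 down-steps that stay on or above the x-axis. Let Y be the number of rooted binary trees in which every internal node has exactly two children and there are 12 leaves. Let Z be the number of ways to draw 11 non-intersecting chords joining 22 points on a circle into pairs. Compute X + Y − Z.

Paths of 5 up- and 5 down-steps that never dip below the axis are Dyck paths; their count is C_5. So X = C_5 = 42.
A full binary tree with L leaves has L−1 internal nodes and is counted by C_{L−1}; L = 12 gives C_11. So Y = C_11 = 58786.
Non-crossing perfect matchings of 2n points on a circle are counted by C_n; with 22 points, n = 11. So Z = C_11 = 58786.
X + Y − Z = 42 + 58786 − 58786 = 42.

42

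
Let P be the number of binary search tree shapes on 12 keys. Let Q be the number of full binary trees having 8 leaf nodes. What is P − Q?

207583

Rooted binary trees with 12 nodes (each child slot possibly empty) number C_12. So P = C_12 = 208012.
A full binary tree with L leaves has L−1 internal nodes and is counted by C_{L−1}; L = 8 gives C_7. So Q = C_7 = 429.
P − Q = 208012 − 429 = 207583.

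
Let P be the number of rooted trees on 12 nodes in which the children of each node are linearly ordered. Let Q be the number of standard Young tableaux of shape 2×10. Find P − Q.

A rooted plane tree on 12 nodes has 11 edges, and such trees are counted by C_11. So P = C_11 = 58786.
By the hook-length formula (or a Dyck-path bijection), SYT of shape 2×10 number C_10. So Q = C_10 = 16796.
P − Q = 58786 − 16796 = 41990.

41990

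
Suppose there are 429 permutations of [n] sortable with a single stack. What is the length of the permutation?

7

Stack-sortable permutations of [n] are counted by C_n. The Catalan number equal to 429 is C_7.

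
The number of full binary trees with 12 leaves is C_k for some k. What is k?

A full binary tree with L leaves has L−1 internal nodes and is counted by C_{L−1}; L = 12 gives C_11.

11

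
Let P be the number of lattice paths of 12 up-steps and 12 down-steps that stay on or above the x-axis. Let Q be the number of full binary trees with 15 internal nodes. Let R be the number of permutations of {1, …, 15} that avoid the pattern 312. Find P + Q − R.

208012

Paths of 12 up- and 12 down-steps that never dip below the axis are Dyck paths; their count is C_12. So P = C_12 = 208012.
Full binary trees with n internal nodes are counted by C_n; here n = 15. So Q = C_15 = 9694845.
Permutations of [n] avoiding any single length-3 pattern are counted by C_n; here n = 15. So R = C_15 = 9694845.
P + Q − R = 208012 + 9694845 − 9694845 = 208012.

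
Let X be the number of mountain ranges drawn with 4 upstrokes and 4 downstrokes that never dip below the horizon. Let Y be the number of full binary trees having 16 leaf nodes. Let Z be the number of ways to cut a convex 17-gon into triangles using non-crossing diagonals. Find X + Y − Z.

A Dyck path with 4 up-steps and 4 down-steps has semilength 4, so there are C_4 of them. So X = C_4 = 14.
A full binary tree with L leaves has L−1 internal nodes and is counted by C_{L−1}; L = 16 gives C_15. So Y = C_15 = 9694845.
A convex 17-gon is triangulated into 15 triangles, and the number of such triangulations is the Catalan number C_{17−2} = C_15. So Z = C_15 = 9694845.
X + Y − Z = 14 + 9694845 − 9694845 = 14.

14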